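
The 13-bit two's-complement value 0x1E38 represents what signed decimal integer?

-456

pattern = 1111000111000 (MSB is 1 ⇒ negative)
Invert: 0000111000111, add 1 → 0000111001000 = 456, so the value is -456.
(Equivalently: 7736 - 2^13 = 7736 - 8192 = -456.)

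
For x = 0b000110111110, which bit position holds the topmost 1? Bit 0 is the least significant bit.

0b000110111110 = 110111110
The topmost 1 is at position 8 (since 2^8 = 256 ≤ 446 < 512).

8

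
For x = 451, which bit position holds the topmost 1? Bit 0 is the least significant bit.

8

451 = 111000011
The topmost 1 is at position 8 (since 2^8 = 256 ≤ 451 < 512).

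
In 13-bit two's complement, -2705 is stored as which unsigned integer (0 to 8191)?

2705 in 13 bits: 0101010010001
Invert: 1010101101110
Add 1:  1010101101111 = 5487
(Check: 2^13 - 2705 = 8192 - 2705 = 5487.)

5487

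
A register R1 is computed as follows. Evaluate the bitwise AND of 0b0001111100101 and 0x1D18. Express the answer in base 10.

256

a = 0001111100101
0x1D18 = 1110100011000
AND → 0000100000000 = 256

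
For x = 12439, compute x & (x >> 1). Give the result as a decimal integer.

4099

x = 11000010010111 = 12439
x>>1 = 01100001001011
AND  = 01000000000011 = 4099
(x & (x >> 1) has a 1 wherever x has two consecutive 1 bits.)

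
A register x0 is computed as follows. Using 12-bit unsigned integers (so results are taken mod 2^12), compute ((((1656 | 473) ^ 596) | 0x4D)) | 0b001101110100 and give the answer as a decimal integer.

1656 = 011001111000
473 = 000111011001
→ | → 011111111001 = 2041
596 = 001001010100
→ ^ → 010110101101 = 1453
0x4D = 000001001101
→ | → 010111101101 = 1517
0b001101110100 = 001101110100
→ | → 011111111101 = 2045

2045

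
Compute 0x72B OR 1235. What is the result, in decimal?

2043

0x72B = 11100101011
1235 = 10011010011
 OR → 11111111011 = 2043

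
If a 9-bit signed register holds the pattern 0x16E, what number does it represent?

-146

pattern = 101101110 (MSB is 1 ⇒ negative)
Invert: 010010001, add 1 → 010010010 = 146, so the value is -146.
(Equivalently: 366 - 2^9 = 366 - 512 = -146.)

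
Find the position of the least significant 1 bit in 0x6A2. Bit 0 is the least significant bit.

1

0x6A2 = 11010100010
Trailing zeros: 1, so the lowest set bit is bit 1 (value 2).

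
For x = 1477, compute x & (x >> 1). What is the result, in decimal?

192

x = 10111000101 = 1477
x>>1 = 01011100010
AND  = 00011000000 = 192
(x & (x >> 1) has a 1 wherever x has two consecutive 1 bits.)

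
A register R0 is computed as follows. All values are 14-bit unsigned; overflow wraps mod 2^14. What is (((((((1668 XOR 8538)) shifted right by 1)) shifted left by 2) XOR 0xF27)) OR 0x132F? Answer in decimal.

1668 = 00011010000100
8538 = 10000101011010
→ XOR → 10011111011110 = 10206
→ shifted right by 1 → 01001111101111 = 5103
→ shifted left by 2 (mod 2^14) → 00111110111100 = 4028
0xF27 = 00111100100111
→ XOR → 00000010011011 = 155
0x132F = 01001100101111
→ OR → 01001110111111 = 5055

5055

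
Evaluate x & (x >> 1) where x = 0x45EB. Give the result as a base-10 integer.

225

x = 100010111101011 = 17899
x>>1 = 010001011110101
AND  = 000000011100001 = 225
(x & (x >> 1) has a 1 wherever x has two consecutive 1 bits.)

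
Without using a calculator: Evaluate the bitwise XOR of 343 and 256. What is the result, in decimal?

343 = 101010111
256 = 100000000
XOR → 001010111 = 87

87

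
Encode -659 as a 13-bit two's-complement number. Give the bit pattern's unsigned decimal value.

7533

659 in 13 bits: 0001010010011
Invert: 1110101101100
Add 1:  1110101101101 = 7533
(Check: 2^13 - 659 = 8192 - 659 = 7533.)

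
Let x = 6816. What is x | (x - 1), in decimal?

6847

x = 1101010100000 = 6816
x - 1 = 1101010011111
OR    = 1101010111111 = 6847
(x | (x - 1) sets all bits below the lowest set bit.)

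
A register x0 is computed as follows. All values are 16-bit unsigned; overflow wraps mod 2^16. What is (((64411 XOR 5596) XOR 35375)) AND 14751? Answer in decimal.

64411 = 1111101110011011
5596 = 0001010111011100
→ XOR → 1110111001000111 = 60999
35375 = 1000101000101111
→ XOR → 0110010001101000 = 25704
14751 = 0011100110011111
→ AND → 0010000000001000 = 8200

8200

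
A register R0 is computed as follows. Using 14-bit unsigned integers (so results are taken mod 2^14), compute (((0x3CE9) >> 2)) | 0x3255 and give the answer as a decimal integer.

0x3CE9 = 11110011101001
→ >> 2 → 00111100111010 = 3898
0x3255 = 11001001010101
→ | → 11111101111111 = 16255

16255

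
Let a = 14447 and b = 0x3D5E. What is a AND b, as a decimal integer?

14447 = 11100001101111
0x3D5E = 11110101011110
AND → 11100001001110 = 14414

14414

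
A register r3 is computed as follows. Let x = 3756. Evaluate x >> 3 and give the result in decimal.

3756 = 111010101100
shift right by 3 → 000111010101 = 469
(equivalently, floor(3756 / 8))

469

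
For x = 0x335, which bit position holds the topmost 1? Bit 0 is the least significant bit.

9

0x335 = 1100110101
The topmost 1 is at position 9 (since 2^9 = 512 ≤ 821 < 1024).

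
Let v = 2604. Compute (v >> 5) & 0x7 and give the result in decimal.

v = 00101000101100
Shift right by 5: 001010001
Mask low 3 bits: 001 = 1

1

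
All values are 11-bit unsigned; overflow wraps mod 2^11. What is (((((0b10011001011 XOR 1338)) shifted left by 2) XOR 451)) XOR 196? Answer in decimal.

0b10011001011 = 10011001011
1338 = 10100111010
→ XOR → 00111110001 = 497
→ shifted left by 2 (mod 2^11) → 11111000100 = 1988
451 = 00111000011
→ XOR → 11000000111 = 1543
196 = 00011000100
→ XOR → 11011000011 = 1731

1731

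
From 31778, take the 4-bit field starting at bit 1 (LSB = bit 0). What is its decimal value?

v = 0111110000100010
Shift right by 1: 011111000010001
Mask low 4 bits: 0001 = 1

1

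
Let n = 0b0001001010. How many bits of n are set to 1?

n = 1001010
Count the 1s: 1 + 1 + 1 = 3

3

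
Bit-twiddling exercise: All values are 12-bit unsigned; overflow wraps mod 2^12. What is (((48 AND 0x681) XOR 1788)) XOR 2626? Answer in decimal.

3262

48 = 000000110000
0x681 = 011010000001
→ AND → 000000000000 = 0
1788 = 011011111100
→ XOR → 011011111100 = 1788
2626 = 101001000010
→ XOR → 110010111110 = 3262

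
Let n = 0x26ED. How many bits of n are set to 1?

0x26ED = 10011011101101
Count the 1s: 1 + 1 + 1 + 1 + 1 + 1 + 1 + 1 + 1 = 9

9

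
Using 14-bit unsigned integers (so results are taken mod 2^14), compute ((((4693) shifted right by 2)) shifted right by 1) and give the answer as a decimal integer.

4693 = 01001001010101
→ shifted right by 2 → 00010010010101 = 1173
→ shifted right by 1 → 00001001001010 = 586

586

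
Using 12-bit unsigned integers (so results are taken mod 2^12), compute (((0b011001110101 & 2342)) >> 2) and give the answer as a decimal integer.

9

0b011001110101 = 011001110101
2342 = 100100100110
→ & → 000000100100 = 36
→ >> 2 → 000000001001 = 9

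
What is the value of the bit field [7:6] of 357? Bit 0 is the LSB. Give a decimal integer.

v = 000101100101
Shift right by 6: 000101
Mask low 2 bits: 01 = 1

1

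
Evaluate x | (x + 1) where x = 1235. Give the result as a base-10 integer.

1239

x = 10011010011 = 1235
x + 1 = 10011010100
OR    = 10011010111 = 1239
(x | (x + 1) sets the lowest cleared bit.)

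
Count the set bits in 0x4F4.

0x4F4 = 10011110100
Count the 1s: 1 + 1 + 1 + 1 + 1 + 1 = 6

6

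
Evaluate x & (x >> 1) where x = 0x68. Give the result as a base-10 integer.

32

x = 1101000 = 104
x>>1 = 0110100
AND  = 0100000 = 32
(x & (x >> 1) has a 1 wherever x has two consecutive 1 bits.)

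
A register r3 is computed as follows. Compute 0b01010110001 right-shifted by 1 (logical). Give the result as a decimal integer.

344

x = 1010110001
shift right by 1 → 0101011000 = 344
(equivalently, floor(689 / 2))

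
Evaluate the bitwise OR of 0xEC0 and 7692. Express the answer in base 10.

0xEC0 = 0111011000000
7692 = 1111000001100
 OR → 1111011001100 = 7884

7884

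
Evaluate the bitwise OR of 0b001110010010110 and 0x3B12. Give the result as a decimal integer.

a = 01110010010110
0x3B12 = 11101100010010
 OR → 11111110010110 = 16278

16278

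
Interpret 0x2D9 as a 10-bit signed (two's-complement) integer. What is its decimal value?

-295

pattern = 1011011001 (MSB is 1 ⇒ negative)
Invert: 0100100110, add 1 → 0100100111 = 295, so the value is -295.
(Equivalently: 729 - 2^10 = 729 - 1024 = -295.)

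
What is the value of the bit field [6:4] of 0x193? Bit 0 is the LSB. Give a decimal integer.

v = 00110010011
Shift right by 4: 0011001
Mask low 3 bits: 001 = 1

1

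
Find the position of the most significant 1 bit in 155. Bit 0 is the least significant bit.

155 = 10011011
The topmost 1 is at position 7 (since 2^7 = 128 ≤ 155 < 256).

7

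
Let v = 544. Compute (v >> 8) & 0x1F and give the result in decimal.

2

v = 0001000100000
Shift right by 8: 00010
Mask low 5 bits: 00010 = 2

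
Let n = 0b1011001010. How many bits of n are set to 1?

n = 1011001010
Count the 1s: 1 + 1 + 1 + 1 + 1 = 5

5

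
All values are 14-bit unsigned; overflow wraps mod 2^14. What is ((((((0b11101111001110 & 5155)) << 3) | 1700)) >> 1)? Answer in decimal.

858

0b11101111001110 = 11101111001110
5155 = 01010000100011
→ & → 01000000000010 = 4098
→ << 3 (mod 2^14) → 00000000010000 = 16
1700 = 00011010100100
→ | → 00011010110100 = 1716
→ >> 1 → 00001101011010 = 858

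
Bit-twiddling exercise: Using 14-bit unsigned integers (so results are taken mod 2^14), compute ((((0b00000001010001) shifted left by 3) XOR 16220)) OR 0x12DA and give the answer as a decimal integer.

0b00000001010001 = 00000001010001
→ shifted left by 3 (mod 2^14) → 00001010001000 = 648
16220 = 11111101011100
→ XOR → 11110111010100 = 15828
0x12DA = 01001011011010
→ OR → 11111111011110 = 16350

16350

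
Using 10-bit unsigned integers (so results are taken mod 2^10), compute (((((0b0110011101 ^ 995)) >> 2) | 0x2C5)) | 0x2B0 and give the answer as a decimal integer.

767

0b0110011101 = 0110011101
995 = 1111100011
→ ^ → 1001111110 = 638
→ >> 2 → 0010011111 = 159
0x2C5 = 1011000101
→ | → 1011011111 = 735
0x2B0 = 1010110000
→ | → 1011111111 = 767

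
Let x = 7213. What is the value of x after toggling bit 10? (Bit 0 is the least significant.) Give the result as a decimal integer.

x = 1110000101101
bit 10 is currently 1; toggle it via x ^ (1 << 10) = x ^ 1024
→ 1100000101101 = 6189

6189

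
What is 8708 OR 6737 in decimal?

8708 = 10001000000100
6737 = 01101001010001
 OR → 11101001010101 = 14933

14933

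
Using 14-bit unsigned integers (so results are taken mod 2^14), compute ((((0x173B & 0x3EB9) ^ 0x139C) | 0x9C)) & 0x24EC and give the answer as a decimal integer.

0x173B = 01011100111011
0x3EB9 = 11111010111001
→ & → 01011000111001 = 5689
0x139C = 01001110011100
→ ^ → 00010110100101 = 1445
0x9C = 00000010011100
→ | → 00010110111101 = 1469
0x24EC = 10010011101100
→ & → 00010010101100 = 1196

1196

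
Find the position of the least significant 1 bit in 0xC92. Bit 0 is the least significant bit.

0xC92 = 110010010010
Trailing zeros: 1, so the lowest set bit is bit 1 (value 2).

1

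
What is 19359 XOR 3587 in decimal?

17820

19359 = 100101110011111
3587 = 000111000000011
XOR → 100010110011100 = 17820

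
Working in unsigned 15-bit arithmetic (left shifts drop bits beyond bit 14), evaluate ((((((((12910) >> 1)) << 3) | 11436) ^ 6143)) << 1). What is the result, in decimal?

29830

12910 = 011001001101110
→ >> 1 → 001100100110111 = 6455
→ << 3 (mod 2^15) → 100100110111000 = 18872
11436 = 010110010101100
→ | → 110110110111100 = 28092
6143 = 001011111111111
→ ^ → 111101001000011 = 31299
→ << 1 (mod 2^15) → 111010010000110 = 29830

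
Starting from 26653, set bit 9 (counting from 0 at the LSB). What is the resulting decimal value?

x = 0110100000011101
bit 9 is currently 0; set it via x | (1 << 9) = x | 512
→ 0110101000011101 = 27165

27165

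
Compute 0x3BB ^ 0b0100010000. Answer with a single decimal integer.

683

0x3BB = 1110111011
b = 0100010000
XOR → 1010101011 = 683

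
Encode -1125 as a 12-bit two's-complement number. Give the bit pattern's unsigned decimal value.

1125 in 12 bits: 010001100101
Invert: 101110011010
Add 1:  101110011011 = 2971
(Check: 2^12 - 1125 = 4096 - 1125 = 2971.)

2971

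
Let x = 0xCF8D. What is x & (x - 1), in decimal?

x = 1100111110001101 = 53133
x - 1 = 1100111110001100
AND   = 1100111110001100 = 53132
(x & (x - 1) clears the lowest set bit of x.)

53132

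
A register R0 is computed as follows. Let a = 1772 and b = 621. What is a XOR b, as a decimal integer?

1153

1772 = 11011101100
621 = 01001101101
XOR → 10010000001 = 1153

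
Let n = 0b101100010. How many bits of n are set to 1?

n = 101100010
Count the 1s: 1 + 1 + 1 + 1 = 4

4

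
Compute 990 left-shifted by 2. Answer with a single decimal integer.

990 = 001111011110
shift left by 2 → 111101111000 = 3960
(equivalently, 990 × 2^2 = 990 × 4)

3960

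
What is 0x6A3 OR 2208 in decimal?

0x6A3 = 011010100011
2208 = 100010100000
 OR → 111010100011 = 3747

3747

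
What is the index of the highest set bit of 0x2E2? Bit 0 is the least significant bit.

9

0x2E2 = 1011100010
The topmost 1 is at position 9 (since 2^9 = 512 ≤ 738 < 1024).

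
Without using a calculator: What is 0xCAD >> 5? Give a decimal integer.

0xCAD = 110010101101
shift right by 5 → 000001100101 = 101
(equivalently, floor(3245 / 32))

101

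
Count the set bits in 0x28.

0x28 = 101000
Count the 1s: 1 + 1 = 2

2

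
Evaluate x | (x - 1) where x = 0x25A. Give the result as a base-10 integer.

603

x = 1001011010 = 602
x - 1 = 1001011001
OR    = 1001011011 = 603
(x | (x - 1) sets all bits below the lowest set bit.)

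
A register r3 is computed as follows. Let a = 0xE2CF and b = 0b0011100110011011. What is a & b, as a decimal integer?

8331

0xE2CF = 1110001011001111
b = 0011100110011011
AND → 0010000010001011 = 8331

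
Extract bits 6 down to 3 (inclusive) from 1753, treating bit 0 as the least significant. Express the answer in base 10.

v = 00011011011001
Shift right by 3: 00011011011
Mask low 4 bits: 1011 = 11

11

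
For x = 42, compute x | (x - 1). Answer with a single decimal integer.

x = 101010 = 42
x - 1 = 101001
OR    = 101011 = 43
(x | (x - 1) sets all bits below the lowest set bit.)

43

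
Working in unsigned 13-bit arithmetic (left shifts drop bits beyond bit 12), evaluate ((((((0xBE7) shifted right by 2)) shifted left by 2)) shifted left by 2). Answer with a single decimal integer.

0xBE7 = 0101111100111
→ shifted right by 2 → 0001011111001 = 761
→ shifted left by 2 (mod 2^13) → 0101111100100 = 3044
→ shifted left by 2 (mod 2^13) → 0111110010000 = 3984

3984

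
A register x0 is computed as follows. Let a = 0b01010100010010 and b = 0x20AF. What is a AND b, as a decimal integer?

2

a = 01010100010010
0x20AF = 10000010101111
AND → 00000000000010 = 2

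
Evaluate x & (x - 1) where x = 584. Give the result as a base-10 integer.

x = 1001001000 = 584
x - 1 = 1001000111
AND   = 1001000000 = 576
(x & (x - 1) clears the lowest set bit of x.)

576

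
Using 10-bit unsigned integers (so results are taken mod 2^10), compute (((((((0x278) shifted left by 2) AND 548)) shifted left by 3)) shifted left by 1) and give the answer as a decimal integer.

0x278 = 1001111000
→ shifted left by 2 (mod 2^10) → 0111100000 = 480
548 = 1000100100
→ AND → 0000100000 = 32
→ shifted left by 3 (mod 2^10) → 0100000000 = 256
→ shifted left by 1 (mod 2^10) → 1000000000 = 512

512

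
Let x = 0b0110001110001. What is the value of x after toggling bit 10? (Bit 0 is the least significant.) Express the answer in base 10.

x = 0110001110001
bit 10 is currently 1; toggle it via x ^ (1 << 10) = x ^ 1024
→ 0100001110001 = 2161

2161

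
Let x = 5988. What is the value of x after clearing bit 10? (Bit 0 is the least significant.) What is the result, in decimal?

4964

x = 1011101100100
bit 10 is currently 1; clear it via x & ~(1 << 10) = x & ~1024
→ 1001101100100 = 4964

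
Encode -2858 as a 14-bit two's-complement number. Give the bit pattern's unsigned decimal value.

2858 in 14 bits: 00101100101010
Invert: 11010011010101
Add 1:  11010011010110 = 13526
(Check: 2^14 - 2858 = 16384 - 2858 = 13526.)

13526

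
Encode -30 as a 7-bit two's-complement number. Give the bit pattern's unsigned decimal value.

98

30 in 7 bits: 0011110
Invert: 1100001
Add 1:  1100010 = 98
(Check: 2^7 - 30 = 128 - 30 = 98.)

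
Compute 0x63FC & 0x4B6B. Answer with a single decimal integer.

17256

0x63FC = 110001111111100
0x4B6B = 100101101101011
AND → 100001101101000 = 17256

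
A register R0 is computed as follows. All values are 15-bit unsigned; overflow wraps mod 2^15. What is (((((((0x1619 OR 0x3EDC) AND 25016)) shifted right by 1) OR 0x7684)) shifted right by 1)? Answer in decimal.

0x1619 = 001011000011001
0x3EDC = 011111011011100
→ OR → 011111011011101 = 16093
25016 = 110000110111000
→ AND → 010000010011000 = 8344
→ shifted right by 1 → 001000001001100 = 4172
0x7684 = 111011010000100
→ OR → 111011011001100 = 30412
→ shifted right by 1 → 011101101100110 = 15206

15206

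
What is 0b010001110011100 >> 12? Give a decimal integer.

x = 10001110011100
shift right by 12 → 00000000000010 = 2
(equivalently, floor(9116 / 4096))

2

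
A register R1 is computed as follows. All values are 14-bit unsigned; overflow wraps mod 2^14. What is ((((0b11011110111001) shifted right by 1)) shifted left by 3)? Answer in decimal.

0b11011110111001 = 11011110111001
→ shifted right by 1 → 01101111011100 = 7132
→ shifted left by 3 (mod 2^14) → 01111011100000 = 7904

7904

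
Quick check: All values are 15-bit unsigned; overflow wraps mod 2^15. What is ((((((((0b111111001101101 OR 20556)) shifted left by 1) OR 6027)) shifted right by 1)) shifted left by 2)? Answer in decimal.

0b111111001101101 = 111111001101101
20556 = 101000001001100
→ OR → 111111001101101 = 32365
→ shifted left by 1 (mod 2^15) → 111110011011010 = 31962
6027 = 001011110001011
→ OR → 111111111011011 = 32731
→ shifted right by 1 → 011111111101101 = 16365
→ shifted left by 2 (mod 2^15) → 111111110110100 = 32692

32692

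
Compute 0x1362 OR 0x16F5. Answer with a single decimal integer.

6135

0x1362 = 1001101100010
0x16F5 = 1011011110101
 OR → 1011111110111 = 6135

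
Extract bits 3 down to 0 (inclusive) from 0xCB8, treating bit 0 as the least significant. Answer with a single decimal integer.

8

v = 110010111000
Shift right by 0: 110010111000
Mask low 4 bits: 1000 = 8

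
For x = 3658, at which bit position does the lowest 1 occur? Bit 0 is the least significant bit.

3658 = 111001001010
Trailing zeros: 1, so the lowest set bit is bit 1 (value 2).

1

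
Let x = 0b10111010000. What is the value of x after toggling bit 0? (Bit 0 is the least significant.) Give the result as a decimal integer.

1489

x = 10111010000
bit 0 is currently 0; toggle it via x ^ (1 << 0) = x ^ 1
→ 10111010001 = 1489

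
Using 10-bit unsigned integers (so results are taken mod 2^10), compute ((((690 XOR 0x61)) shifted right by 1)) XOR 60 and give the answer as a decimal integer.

690 = 1010110010
0x61 = 0001100001
→ XOR → 1011010011 = 723
→ shifted right by 1 → 0101101001 = 361
60 = 0000111100
→ XOR → 0101010101 = 341

341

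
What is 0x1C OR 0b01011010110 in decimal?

0x1C = 0000011100
b = 1011010110
 OR → 1011011110 = 734

734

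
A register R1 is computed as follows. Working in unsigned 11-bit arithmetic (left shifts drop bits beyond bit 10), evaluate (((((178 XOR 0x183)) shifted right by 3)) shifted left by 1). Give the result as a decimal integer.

178 = 00010110010
0x183 = 00110000011
→ XOR → 00100110001 = 305
→ shifted right by 3 → 00000100110 = 38
→ shifted left by 1 (mod 2^11) → 00001001100 = 76

76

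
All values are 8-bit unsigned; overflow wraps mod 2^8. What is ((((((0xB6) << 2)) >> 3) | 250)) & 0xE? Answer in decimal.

0xB6 = 10110110
→ << 2 (mod 2^8) → 11011000 = 216
→ >> 3 → 00011011 = 27
250 = 11111010
→ | → 11111011 = 251
0xE = 00001110
→ & → 00001010 = 10

10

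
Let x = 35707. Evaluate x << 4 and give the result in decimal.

35707 = 00001000101101111011
shift left by 4 → 10001011011110110000 = 571312
(equivalently, 35707 × 2^4 = 35707 × 16)

571312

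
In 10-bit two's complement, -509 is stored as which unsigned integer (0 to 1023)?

515

509 in 10 bits: 0111111101
Invert: 1000000010
Add 1:  1000000011 = 515
(Check: 2^10 - 509 = 1024 - 509 = 515.)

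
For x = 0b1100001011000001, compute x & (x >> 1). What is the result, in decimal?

x = 1100001011000001 = 49857
x>>1 = 0110000101100000
AND  = 0100000001000000 = 16448
(x & (x >> 1) has a 1 wherever x has two consecutive 1 bits.)

16448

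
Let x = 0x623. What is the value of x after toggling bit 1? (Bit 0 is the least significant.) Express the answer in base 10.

x = 11000100011
bit 1 is currently 1; toggle it via x ^ (1 << 1) = x ^ 2
→ 11000100001 = 1569

1569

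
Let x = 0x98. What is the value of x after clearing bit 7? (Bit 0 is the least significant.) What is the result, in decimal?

24

x = 010011000
bit 7 is currently 1; clear it via x & ~(1 << 7) = x & ~128
→ 000011000 = 24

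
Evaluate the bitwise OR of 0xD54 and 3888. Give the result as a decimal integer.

3956

0xD54 = 110101010100
3888 = 111100110000
 OR → 111101110100 = 3956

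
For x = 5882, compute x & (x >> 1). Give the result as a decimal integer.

x = 1011011111010 = 5882
x>>1 = 0101101111101
AND  = 0001001111000 = 632
(x & (x >> 1) has a 1 wherever x has two consecutive 1 bits.)

632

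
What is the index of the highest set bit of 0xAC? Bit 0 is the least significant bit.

7

0xAC = 10101100
The topmost 1 is at position 7 (since 2^7 = 128 ≤ 172 < 256).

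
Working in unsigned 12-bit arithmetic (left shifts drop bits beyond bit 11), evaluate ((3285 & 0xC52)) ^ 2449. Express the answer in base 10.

1473

3285 = 110011010101
0xC52 = 110001010010
→ & → 110001010000 = 3152
2449 = 100110010001
→ ^ → 010111000001 = 1473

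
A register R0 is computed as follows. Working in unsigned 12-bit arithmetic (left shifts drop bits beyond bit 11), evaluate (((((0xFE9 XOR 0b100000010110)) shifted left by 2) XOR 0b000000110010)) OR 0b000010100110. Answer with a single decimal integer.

4078

0xFE9 = 111111101001
0b100000010110 = 100000010110
→ XOR → 011111111111 = 2047
→ shifted left by 2 (mod 2^12) → 111111111100 = 4092
0b000000110010 = 000000110010
→ XOR → 111111001110 = 4046
0b000010100110 = 000010100110
→ OR → 111111101110 = 4078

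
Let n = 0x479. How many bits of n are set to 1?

6

0x479 = 10001111001
Count the 1s: 1 + 1 + 1 + 1 + 1 + 1 = 6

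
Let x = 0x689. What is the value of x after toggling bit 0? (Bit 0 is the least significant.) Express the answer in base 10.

x = 0011010001001
bit 0 is currently 1; toggle it via x ^ (1 << 0) = x ^ 1
→ 0011010001000 = 1672

1672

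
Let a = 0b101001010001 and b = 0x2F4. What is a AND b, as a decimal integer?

592

a = 101001010001
0x2F4 = 001011110100
AND → 001001010000 = 592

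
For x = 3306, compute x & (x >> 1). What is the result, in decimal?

x = 110011101010 = 3306
x>>1 = 011001110101
AND  = 010001100000 = 1120
(x & (x >> 1) has a 1 wherever x has two consecutive 1 bits.)

1120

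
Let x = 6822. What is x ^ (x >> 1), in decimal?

x = 1101010100110 = 6822
x>>1 = 0110101010011
XOR  = 1011111110101 = 6133
(x ^ (x >> 1) gives the standard binary-reflected Gray code of x.)

6133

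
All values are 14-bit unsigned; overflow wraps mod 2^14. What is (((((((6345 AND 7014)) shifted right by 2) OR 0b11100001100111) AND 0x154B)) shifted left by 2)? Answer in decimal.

6345 = 01100011001001
7014 = 01101101100110
→ AND → 01100001000000 = 6208
→ shifted right by 2 → 00011000010000 = 1552
0b11100001100111 = 11100001100111
→ OR → 11111001110111 = 15991
0x154B = 01010101001011
→ AND → 01010001000011 = 5187
→ shifted left by 2 (mod 2^14) → 01000100001100 = 4364

4364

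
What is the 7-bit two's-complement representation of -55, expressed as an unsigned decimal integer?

73

55 in 7 bits: 0110111
Invert: 1001000
Add 1:  1001001 = 73
(Check: 2^7 - 55 = 128 - 55 = 73.)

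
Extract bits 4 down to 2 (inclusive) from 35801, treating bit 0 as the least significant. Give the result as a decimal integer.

6

v = 1000101111011001
Shift right by 2: 10001011110110
Mask low 3 bits: 110 = 6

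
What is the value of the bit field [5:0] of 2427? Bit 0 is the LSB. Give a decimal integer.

v = 100101111011
Shift right by 0: 100101111011
Mask low 6 bits: 111011 = 59

59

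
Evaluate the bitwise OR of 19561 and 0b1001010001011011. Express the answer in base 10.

19561 = 0100110001101001
b = 1001010001011011
 OR → 1101110001111011 = 56443

56443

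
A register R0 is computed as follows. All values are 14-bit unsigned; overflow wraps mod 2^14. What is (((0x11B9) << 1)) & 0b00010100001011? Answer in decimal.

258

0x11B9 = 01000110111001
→ << 1 (mod 2^14) → 10001101110010 = 9074
0b00010100001011 = 00010100001011
→ & → 00000100000010 = 258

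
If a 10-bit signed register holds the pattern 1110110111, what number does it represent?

pattern = 1110110111 (MSB is 1 ⇒ negative)
Invert: 0001001000, add 1 → 0001001001 = 73, so the value is -73.
(Equivalently: 951 - 2^10 = 951 - 1024 = -73.)

-73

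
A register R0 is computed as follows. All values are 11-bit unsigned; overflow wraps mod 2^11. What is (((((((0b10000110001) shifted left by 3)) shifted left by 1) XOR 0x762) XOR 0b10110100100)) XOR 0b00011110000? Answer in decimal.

0b10000110001 = 10000110001
→ shifted left by 3 (mod 2^11) → 00110001000 = 392
→ shifted left by 1 (mod 2^11) → 01100010000 = 784
0x762 = 11101100010
→ XOR → 10001110010 = 1138
0b10110100100 = 10110100100
→ XOR → 00111010110 = 470
0b00011110000 = 00011110000
→ XOR → 00100100110 = 294

294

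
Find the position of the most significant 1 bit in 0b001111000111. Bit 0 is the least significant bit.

0b001111000111 = 1111000111
The topmost 1 is at position 9 (since 2^9 = 512 ≤ 967 < 1024).

9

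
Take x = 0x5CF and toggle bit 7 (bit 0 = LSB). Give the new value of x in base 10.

1359

x = 010111001111
bit 7 is currently 1; toggle it via x ^ (1 << 7) = x ^ 128
→ 010101001111 = 1359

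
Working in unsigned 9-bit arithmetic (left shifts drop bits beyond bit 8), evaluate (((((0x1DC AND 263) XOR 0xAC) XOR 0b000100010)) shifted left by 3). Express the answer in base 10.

0x1DC = 111011100
263 = 100000111
→ AND → 100000100 = 260
0xAC = 010101100
→ XOR → 110101000 = 424
0b000100010 = 000100010
→ XOR → 110001010 = 394
→ shifted left by 3 (mod 2^9) → 001010000 = 80

80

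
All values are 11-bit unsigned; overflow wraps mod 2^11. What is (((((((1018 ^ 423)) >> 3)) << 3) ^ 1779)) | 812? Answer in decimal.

1967

1018 = 01111111010
423 = 00110100111
→ ^ → 01001011101 = 605
→ >> 3 → 00001001011 = 75
→ << 3 (mod 2^11) → 01001011000 = 600
1779 = 11011110011
→ ^ → 10010101011 = 1195
812 = 01100101100
→ | → 11110101111 = 1967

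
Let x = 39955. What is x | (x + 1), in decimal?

39959

x = 1001110000010011 = 39955
x + 1 = 1001110000010100
OR    = 1001110000010111 = 39959
(x | (x + 1) sets the lowest cleared bit.)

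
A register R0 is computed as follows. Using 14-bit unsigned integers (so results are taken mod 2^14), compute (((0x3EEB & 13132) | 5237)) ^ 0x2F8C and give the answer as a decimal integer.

0x3EEB = 11111011101011
13132 = 11001101001100
→ & → 11001001001000 = 12872
5237 = 01010001110101
→ | → 11011001111101 = 13949
0x2F8C = 10111110001100
→ ^ → 01100111110001 = 6641

6641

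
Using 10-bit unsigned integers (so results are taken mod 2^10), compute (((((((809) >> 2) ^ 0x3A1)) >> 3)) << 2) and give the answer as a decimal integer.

809 = 1100101001
→ >> 2 → 0011001010 = 202
0x3A1 = 1110100001
→ ^ → 1101101011 = 875
→ >> 3 → 0001101101 = 109
→ << 2 (mod 2^10) → 0110110100 = 436

436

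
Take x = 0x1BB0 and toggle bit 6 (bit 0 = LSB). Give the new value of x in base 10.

7152

x = 1101110110000
bit 6 is currently 0; toggle it via x ^ (1 << 6) = x ^ 64
→ 1101111110000 = 7152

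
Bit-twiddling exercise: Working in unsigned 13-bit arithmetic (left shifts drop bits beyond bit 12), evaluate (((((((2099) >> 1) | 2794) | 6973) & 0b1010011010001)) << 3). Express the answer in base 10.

1672

2099 = 0100000110011
→ >> 1 → 0010000011001 = 1049
2794 = 0101011101010
→ | → 0111011111011 = 3835
6973 = 1101100111101
→ | → 1111111111111 = 8191
0b1010011010001 = 1010011010001
→ & → 1010011010001 = 5329
→ << 3 (mod 2^13) → 0011010001000 = 1672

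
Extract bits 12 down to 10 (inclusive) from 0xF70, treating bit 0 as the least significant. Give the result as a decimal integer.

v = 00111101110000
Shift right by 10: 0011
Mask low 3 bits: 011 = 3

3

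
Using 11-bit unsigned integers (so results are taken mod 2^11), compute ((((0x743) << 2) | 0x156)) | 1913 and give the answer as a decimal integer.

0x743 = 11101000011
→ << 2 (mod 2^11) → 10100001100 = 1292
0x156 = 00101010110
→ | → 10101011110 = 1374
1913 = 11101111001
→ | → 11101111111 = 1919

1919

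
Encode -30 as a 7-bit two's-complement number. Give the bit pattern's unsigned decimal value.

98

30 in 7 bits: 0011110
Invert: 1100001
Add 1:  1100010 = 98
(Check: 2^7 - 30 = 128 - 30 = 98.)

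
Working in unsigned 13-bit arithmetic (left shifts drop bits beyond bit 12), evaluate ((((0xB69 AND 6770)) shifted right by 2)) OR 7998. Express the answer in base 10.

0xB69 = 0101101101001
6770 = 1101001110010
→ AND → 0101001100000 = 2656
→ shifted right by 2 → 0001010011000 = 664
7998 = 1111100111110
→ OR → 1111110111110 = 8126

8126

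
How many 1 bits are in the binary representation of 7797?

9

7797 = 1111001110101
Count the 1s: 1 + 1 + 1 + 1 + 1 + 1 + 1 + 1 + 1 = 9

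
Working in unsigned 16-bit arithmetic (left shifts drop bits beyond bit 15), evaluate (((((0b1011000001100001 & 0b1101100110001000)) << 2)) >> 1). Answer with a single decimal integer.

0b1011000001100001 = 1011000001100001
0b1101100110001000 = 1101100110001000
→ & → 1001000000000000 = 36864
→ << 2 (mod 2^16) → 0100000000000000 = 16384
→ >> 1 → 0010000000000000 = 8192

8192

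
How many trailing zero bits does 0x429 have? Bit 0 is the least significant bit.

0

0x429 = 10000101001
Trailing zeros: 0, so the lowest set bit is bit 0 (value 1).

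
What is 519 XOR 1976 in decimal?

519 = 01000000111
1976 = 11110111000
XOR → 10110111111 = 1471

1471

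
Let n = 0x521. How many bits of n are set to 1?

4

0x521 = 10100100001
Count the 1s: 1 + 1 + 1 + 1 = 4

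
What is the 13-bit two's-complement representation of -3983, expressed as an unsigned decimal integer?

4209

3983 in 13 bits: 0111110001111
Invert: 1000001110000
Add 1:  1000001110001 = 4209
(Check: 2^13 - 3983 = 8192 - 3983 = 4209.)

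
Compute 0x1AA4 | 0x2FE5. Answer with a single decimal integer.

0x1AA4 = 01101010100100
0x2FE5 = 10111111100101
 OR → 11111111100101 = 16357

16357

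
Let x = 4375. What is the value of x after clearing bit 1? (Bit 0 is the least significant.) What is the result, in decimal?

x = 1000100010111
bit 1 is currently 1; clear it via x & ~(1 << 1) = x & ~2
→ 1000100010101 = 4373

4373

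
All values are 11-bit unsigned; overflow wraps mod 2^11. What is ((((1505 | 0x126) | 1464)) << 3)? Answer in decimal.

1505 = 10111100001
0x126 = 00100100110
→ | → 10111100111 = 1511
1464 = 10110111000
→ | → 10111111111 = 1535
→ << 3 (mod 2^11) → 11111111000 = 2040

2040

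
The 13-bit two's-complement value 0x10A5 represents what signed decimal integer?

pattern = 1000010100101 (MSB is 1 ⇒ negative)
Invert: 0111101011010, add 1 → 0111101011011 = 3931, so the value is -3931.
(Equivalently: 4261 - 2^13 = 4261 - 8192 = -3931.)

-3931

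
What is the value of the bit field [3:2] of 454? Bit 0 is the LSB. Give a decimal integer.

1

v = 0111000110
Shift right by 2: 01110001
Mask low 2 bits: 01 = 1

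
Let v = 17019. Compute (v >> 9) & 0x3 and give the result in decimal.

1

v = 100001001111011
Shift right by 9: 100001
Mask low 2 bits: 01 = 1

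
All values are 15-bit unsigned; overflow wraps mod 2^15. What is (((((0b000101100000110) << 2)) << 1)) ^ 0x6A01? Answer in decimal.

12849

0b000101100000110 = 000101100000110
→ << 2 (mod 2^15) → 010110000011000 = 11288
→ << 1 (mod 2^15) → 101100000110000 = 22576
0x6A01 = 110101000000001
→ ^ → 011001000110001 = 12849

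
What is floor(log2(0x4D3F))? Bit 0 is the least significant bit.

14

0x4D3F = 100110100111111
The topmost 1 is at position 14 (since 2^14 = 16384 ≤ 19775 < 32768).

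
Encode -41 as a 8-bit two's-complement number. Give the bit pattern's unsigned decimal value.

41 in 8 bits: 00101001
Invert: 11010110
Add 1:  11010111 = 215
(Check: 2^8 - 41 = 256 - 41 = 215.)

215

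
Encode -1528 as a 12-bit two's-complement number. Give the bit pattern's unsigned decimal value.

2568

1528 in 12 bits: 010111111000
Invert: 101000000111
Add 1:  101000001000 = 2568
(Check: 2^12 - 1528 = 4096 - 1528 = 2568.)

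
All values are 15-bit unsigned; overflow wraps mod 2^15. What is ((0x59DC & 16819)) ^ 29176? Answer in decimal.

12392

0x59DC = 101100111011100
16819 = 100000110110011
→ & → 100000110010000 = 16784
29176 = 111000111111000
→ ^ → 011000001101000 = 12392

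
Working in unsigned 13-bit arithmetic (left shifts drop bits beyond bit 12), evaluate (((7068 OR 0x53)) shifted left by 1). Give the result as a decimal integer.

7068 = 1101110011100
0x53 = 0000001010011
→ OR → 1101111011111 = 7135
→ shifted left by 1 (mod 2^13) → 1011110111110 = 6078

6078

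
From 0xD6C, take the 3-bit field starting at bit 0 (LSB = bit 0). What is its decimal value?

4

v = 110101101100
Shift right by 0: 110101101100
Mask low 3 bits: 100 = 4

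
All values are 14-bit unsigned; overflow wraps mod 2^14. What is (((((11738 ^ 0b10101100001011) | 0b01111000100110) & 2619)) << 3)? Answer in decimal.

4504

11738 = 10110111011010
0b10101100001011 = 10101100001011
→ ^ → 00011011010001 = 1745
0b01111000100110 = 01111000100110
→ | → 01111011110111 = 7927
2619 = 00101000111011
→ & → 00101000110011 = 2611
→ << 3 (mod 2^14) → 01000110011000 = 4504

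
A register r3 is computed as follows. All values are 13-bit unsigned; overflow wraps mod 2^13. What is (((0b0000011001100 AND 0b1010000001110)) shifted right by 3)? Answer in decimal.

0b0000011001100 = 0000011001100
0b1010000001110 = 1010000001110
→ AND → 0000000001100 = 12
→ shifted right by 3 → 0000000000001 = 1

1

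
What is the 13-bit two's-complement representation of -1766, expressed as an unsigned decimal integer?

6426

1766 in 13 bits: 0011011100110
Invert: 1100100011001
Add 1:  1100100011010 = 6426
(Check: 2^13 - 1766 = 8192 - 1766 = 6426.)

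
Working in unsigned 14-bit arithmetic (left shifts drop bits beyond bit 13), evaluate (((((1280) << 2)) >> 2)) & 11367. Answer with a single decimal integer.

1024

1280 = 00010100000000
→ << 2 (mod 2^14) → 01010000000000 = 5120
→ >> 2 → 00010100000000 = 1280
11367 = 10110001100111
→ & → 00010000000000 = 1024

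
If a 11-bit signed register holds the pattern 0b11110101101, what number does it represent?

pattern = 11110101101 (MSB is 1 ⇒ negative)
Invert: 00001010010, add 1 → 00001010011 = 83, so the value is -83.
(Equivalently: 1965 - 2^11 = 1965 - 2048 = -83.)

-83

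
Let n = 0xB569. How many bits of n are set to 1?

0xB569 = 1011010101101001
Count the 1s: 1 + 1 + 1 + 1 + 1 + 1 + 1 + 1 + 1 = 9

9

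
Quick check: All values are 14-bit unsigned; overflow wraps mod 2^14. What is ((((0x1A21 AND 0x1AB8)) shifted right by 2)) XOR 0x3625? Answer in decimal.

0x1A21 = 01101000100001
0x1AB8 = 01101010111000
→ AND → 01101000100000 = 6688
→ shifted right by 2 → 00011010001000 = 1672
0x3625 = 11011000100101
→ XOR → 11000010101101 = 12461

12461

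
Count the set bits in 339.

339 = 101010011
Count the 1s: 1 + 1 + 1 + 1 + 1 = 5

5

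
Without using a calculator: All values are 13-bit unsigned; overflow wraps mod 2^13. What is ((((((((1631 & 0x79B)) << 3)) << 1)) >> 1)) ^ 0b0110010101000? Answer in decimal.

1631 = 0011001011111
0x79B = 0011110011011
→ & → 0011000011011 = 1563
→ << 3 (mod 2^13) → 1000011011000 = 4312
→ << 1 (mod 2^13) → 0000110110000 = 432
→ >> 1 → 0000011011000 = 216
0b0110010101000 = 0110010101000
→ ^ → 0110001110000 = 3184

3184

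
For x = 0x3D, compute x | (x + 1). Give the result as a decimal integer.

63

x = 111101 = 61
x + 1 = 111110
OR    = 111111 = 63
(x | (x + 1) sets the lowest cleared bit.)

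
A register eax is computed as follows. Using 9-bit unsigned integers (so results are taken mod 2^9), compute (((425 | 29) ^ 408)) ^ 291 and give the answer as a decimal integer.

425 = 110101001
29 = 000011101
→ | → 110111101 = 445
408 = 110011000
→ ^ → 000100101 = 37
291 = 100100011
→ ^ → 100000110 = 262

262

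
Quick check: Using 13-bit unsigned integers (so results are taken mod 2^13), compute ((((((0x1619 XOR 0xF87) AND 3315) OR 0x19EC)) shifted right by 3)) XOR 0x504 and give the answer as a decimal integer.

0x1619 = 1011000011001
0xF87 = 0111110000111
→ XOR → 1100110011110 = 6558
3315 = 0110011110011
→ AND → 0100010010010 = 2194
0x19EC = 1100111101100
→ OR → 1100111111110 = 6654
→ shifted right by 3 → 0001100111111 = 831
0x504 = 0010100000100
→ XOR → 0011000111011 = 1595

1595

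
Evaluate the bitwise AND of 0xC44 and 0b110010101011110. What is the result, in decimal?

1092

0xC44 = 000110001000100
b = 110010101011110
AND → 000010001000100 = 1092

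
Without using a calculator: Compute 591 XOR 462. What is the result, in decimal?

897

591 = 1001001111
462 = 0111001110
XOR → 1110000001 = 897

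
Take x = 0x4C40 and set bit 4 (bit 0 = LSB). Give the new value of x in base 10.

19536

x = 0100110001000000
bit 4 is currently 0; set it via x | (1 << 4) = x | 16
→ 0100110001010000 = 19536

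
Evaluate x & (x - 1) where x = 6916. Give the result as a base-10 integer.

6912

x = 1101100000100 = 6916
x - 1 = 1101100000011
AND   = 1101100000000 = 6912
(x & (x - 1) clears the lowest set bit of x.)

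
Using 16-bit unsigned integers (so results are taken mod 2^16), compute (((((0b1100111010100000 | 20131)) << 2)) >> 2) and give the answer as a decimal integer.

3747

0b1100111010100000 = 1100111010100000
20131 = 0100111010100011
→ | → 1100111010100011 = 52899
→ << 2 (mod 2^16) → 0011101010001100 = 14988
→ >> 2 → 0000111010100011 = 3747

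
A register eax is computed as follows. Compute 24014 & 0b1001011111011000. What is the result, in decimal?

5576

24014 = 0101110111001110
b = 1001011111011000
AND → 0001010111001000 = 5576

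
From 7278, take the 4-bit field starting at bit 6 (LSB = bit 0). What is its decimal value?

1

v = 1110001101110
Shift right by 6: 1110001
Mask low 4 bits: 0001 = 1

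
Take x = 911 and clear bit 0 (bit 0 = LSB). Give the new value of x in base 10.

x = 001110001111
bit 0 is currently 1; clear it via x & ~(1 << 0) = x & ~1
→ 001110001110 = 910

910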